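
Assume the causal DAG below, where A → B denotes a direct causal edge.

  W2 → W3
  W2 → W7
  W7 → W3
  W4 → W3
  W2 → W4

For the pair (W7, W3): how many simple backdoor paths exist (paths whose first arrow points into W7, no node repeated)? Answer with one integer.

A backdoor path from W7 to W3 is any simple undirected path whose first edge points into W7 (i.e. leaves W7 via a parent).
Parents of W7: {W2}.
Enumerating:
  P1: W7 <- W2 -> W4 -> W3
  P2: W7 <- W2 -> W3
That exhausts the simple backdoor paths. Count: 2.

2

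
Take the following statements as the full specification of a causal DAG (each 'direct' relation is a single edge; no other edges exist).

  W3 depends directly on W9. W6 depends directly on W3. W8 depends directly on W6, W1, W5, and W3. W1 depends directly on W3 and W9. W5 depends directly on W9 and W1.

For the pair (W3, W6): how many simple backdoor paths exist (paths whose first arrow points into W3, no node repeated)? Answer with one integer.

4

A backdoor path from W3 to W6 is any simple undirected path whose first edge points into W3 (i.e. leaves W3 via a parent).
Parents of W3: {W9}.
Enumerating:
  P1: W3 <- W9 -> W1 -> W5 -> W8 <- W6
  P2: W3 <- W9 -> W1 -> W8 <- W6
  P3: W3 <- W9 -> W5 <- W1 -> W8 <- W6
  P4: W3 <- W9 -> W5 -> W8 <- W6
That exhausts the simple backdoor paths. Count: 4.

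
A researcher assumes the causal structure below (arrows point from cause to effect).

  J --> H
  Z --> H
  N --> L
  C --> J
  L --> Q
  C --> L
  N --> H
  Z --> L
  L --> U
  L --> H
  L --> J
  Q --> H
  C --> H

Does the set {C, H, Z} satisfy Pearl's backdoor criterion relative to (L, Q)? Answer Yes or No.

Backdoor paths from L to Q (paths whose first edge points into L):
  P1: L <- Z -> H <- Q
  P2: L <- N -> H <- Q
  P3: L <- C -> J -> H <- Q
  P4: L <- C -> H <- Q
Condition 1 (no descendant of L in the set): FAILS — H is a descendant of L.
Condition 2 (every backdoor path blocked by {C, H, Z}):
  P1: blocked at fork node Z ∈ conditioning set.
  P2: open — collider(s) H are conditioned on (or have a conditioned descendant) and no non-collider on the path is in the set.
  P3: blocked at fork node C ∈ conditioning set.
  P4: blocked at fork node C ∈ conditioning set.
{C, H, Z} does not satisfy the backdoor criterion.

No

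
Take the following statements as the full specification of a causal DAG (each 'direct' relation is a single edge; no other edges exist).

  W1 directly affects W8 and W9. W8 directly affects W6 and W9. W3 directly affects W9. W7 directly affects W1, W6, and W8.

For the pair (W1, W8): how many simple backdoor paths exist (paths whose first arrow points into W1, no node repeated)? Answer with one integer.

2

A backdoor path from W1 to W8 is any simple undirected path whose first edge points into W1 (i.e. leaves W1 via a parent).
Parents of W1: {W7}.
Enumerating:
  P1: W1 <- W7 -> W8
  P2: W1 <- W7 -> W6 <- W8
That exhausts the simple backdoor paths. Count: 2.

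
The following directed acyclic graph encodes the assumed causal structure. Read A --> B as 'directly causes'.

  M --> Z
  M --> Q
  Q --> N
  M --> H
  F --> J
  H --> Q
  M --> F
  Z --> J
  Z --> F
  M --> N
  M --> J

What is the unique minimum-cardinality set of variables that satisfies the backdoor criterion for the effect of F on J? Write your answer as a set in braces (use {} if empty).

Variables eligible for adjustment (non-descendants of F, excluding F and J): {H, M, N, Q, Z}.
Backdoor paths from F to J:
  P1: F <- M -> Z -> J
  P2: F <- M -> J
  P3: F <- Z <- M -> J
  P4: F <- Z -> J
The empty set is not sufficient: P1 (F <- M -> Z -> J) has no collider blocking it and no conditioned non-collider, so it is open.
Try {M, Z}:
  P1: blocked at fork node M ∈ conditioning set.
  P2: blocked at fork node M ∈ conditioning set.
  P3: blocked at chain node Z ∈ conditioning set.
  P4: blocked at fork node Z ∈ conditioning set.
{M, Z} contains no descendant of F and blocks every backdoor path.
Every element of {M, Z} is needed (dropping M leaves P2 open; dropping Z leaves P4 open), so no proper subset is valid.
Among all size-2 subsets of the eligible variables, only {M, Z} blocks every backdoor path, so it is the unique smallest valid adjustment set.

{M, Z}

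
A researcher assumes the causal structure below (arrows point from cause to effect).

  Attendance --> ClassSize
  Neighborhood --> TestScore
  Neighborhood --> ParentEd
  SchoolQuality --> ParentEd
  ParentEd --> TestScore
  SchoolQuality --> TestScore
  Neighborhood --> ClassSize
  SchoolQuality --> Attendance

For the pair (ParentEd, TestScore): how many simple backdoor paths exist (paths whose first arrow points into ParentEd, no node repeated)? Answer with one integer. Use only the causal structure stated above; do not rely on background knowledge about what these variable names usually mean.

A backdoor path from ParentEd to TestScore is any simple undirected path whose first edge points into ParentEd (i.e. leaves ParentEd via a parent).
Parents of ParentEd: {Neighborhood, SchoolQuality}.
Enumerating:
  P1: ParentEd <- Neighborhood -> ClassSize <- Attendance <- SchoolQuality -> TestScore
  P2: ParentEd <- Neighborhood -> TestScore
  P3: ParentEd <- SchoolQuality -> Attendance -> ClassSize <- Neighborhood -> TestScore
  P4: ParentEd <- SchoolQuality -> TestScore
That exhausts the simple backdoor paths. Count: 4.

4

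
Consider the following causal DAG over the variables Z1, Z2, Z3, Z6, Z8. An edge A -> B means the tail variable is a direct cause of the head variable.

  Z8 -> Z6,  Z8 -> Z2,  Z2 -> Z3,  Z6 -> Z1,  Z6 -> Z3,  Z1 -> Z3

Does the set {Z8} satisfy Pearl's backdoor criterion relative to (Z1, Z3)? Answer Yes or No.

Backdoor paths from Z1 to Z3 (paths whose first edge points into Z1):
  P1: Z1 <- Z6 <- Z8 -> Z2 -> Z3
  P2: Z1 <- Z6 -> Z3
Condition 1 (no descendant of Z1 in the set): holds — descendants of Z1 are {Z3}; none are in {Z8}.
Condition 2 (every backdoor path blocked by {Z8}):
  P1: blocked at fork node Z8 ∈ conditioning set.
  P2: open — no interior node is in the conditioning set.
{Z8} does not satisfy the backdoor criterion.

No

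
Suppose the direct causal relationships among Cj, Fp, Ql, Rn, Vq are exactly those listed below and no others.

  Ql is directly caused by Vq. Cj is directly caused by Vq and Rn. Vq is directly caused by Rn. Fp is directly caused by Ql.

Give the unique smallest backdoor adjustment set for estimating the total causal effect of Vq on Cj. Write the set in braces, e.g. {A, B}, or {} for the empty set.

Variables eligible for adjustment (non-descendants of Vq, excluding Vq and Cj): {Rn}.
Backdoor paths from Vq to Cj:
  P1: Vq <- Rn -> Cj
The empty set is not sufficient: P1 (Vq <- Rn -> Cj) has no collider blocking it and no conditioned non-collider, so it is open.
Try {Rn}:
  P1: blocked at fork node Rn ∈ conditioning set.
{Rn} contains no descendant of Vq and blocks every backdoor path.
{Rn} is the unique smallest valid adjustment set.

{Rn}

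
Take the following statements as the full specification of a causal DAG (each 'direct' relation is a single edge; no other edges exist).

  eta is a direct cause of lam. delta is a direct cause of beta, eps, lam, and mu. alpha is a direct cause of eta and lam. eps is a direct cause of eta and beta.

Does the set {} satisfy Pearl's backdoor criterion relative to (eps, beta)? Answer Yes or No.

Backdoor paths from eps to beta (paths whose first edge points into eps):
  P1: eps <- delta -> beta
Condition 1 (no descendant of eps in the set): holds — descendants of eps are {beta, eta, lam}; none are in {}.
Condition 2 (every backdoor path blocked by {}):
  P1: open — no interior node is in the conditioning set.
{} does not satisfy the backdoor criterion.

No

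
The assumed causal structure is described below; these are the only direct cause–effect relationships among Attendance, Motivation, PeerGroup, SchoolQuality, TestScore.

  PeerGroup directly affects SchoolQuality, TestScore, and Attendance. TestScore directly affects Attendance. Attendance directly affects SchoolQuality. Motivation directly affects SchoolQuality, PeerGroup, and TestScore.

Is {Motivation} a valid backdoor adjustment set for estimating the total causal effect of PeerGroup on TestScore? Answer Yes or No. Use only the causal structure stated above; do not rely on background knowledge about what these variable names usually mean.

Backdoor paths from PeerGroup to TestScore (paths whose first edge points into PeerGroup):
  P1: PeerGroup <- Motivation -> TestScore
  P2: PeerGroup <- Motivation -> SchoolQuality <- Attendance <- TestScore
Condition 1 (no descendant of PeerGroup in the set): holds — descendants of PeerGroup are {Attendance, SchoolQuality, TestScore}; none are in {Motivation}.
Condition 2 (every backdoor path blocked by {Motivation}):
  P1: blocked at fork node Motivation ∈ conditioning set.
  P2: blocked at fork node Motivation ∈ conditioning set.
{Motivation} satisfies the backdoor criterion.

Yes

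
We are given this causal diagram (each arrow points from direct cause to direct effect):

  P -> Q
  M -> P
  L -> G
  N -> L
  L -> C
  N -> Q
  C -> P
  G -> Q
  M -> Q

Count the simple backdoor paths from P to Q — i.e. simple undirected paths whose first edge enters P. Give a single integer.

3

A backdoor path from P to Q is any simple undirected path whose first edge points into P (i.e. leaves P via a parent).
Parents of P: {C, M}.
Enumerating:
  P1: P <- M -> Q
  P2: P <- C <- L <- N -> Q
  P3: P <- C <- L -> G -> Q
That exhausts the simple backdoor paths. Count: 3.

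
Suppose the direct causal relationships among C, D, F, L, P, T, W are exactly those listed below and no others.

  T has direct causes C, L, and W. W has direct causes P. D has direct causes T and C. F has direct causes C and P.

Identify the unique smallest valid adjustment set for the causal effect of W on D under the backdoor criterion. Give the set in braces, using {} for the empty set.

Variables eligible for adjustment (non-descendants of W, excluding W and D): {C, F, L, P}.
Backdoor paths from W to D:
  P1: W <- P -> F <- C -> T -> D
  P2: W <- P -> F <- C -> D
Each backdoor path contains an unconditioned collider, so every path is already blocked with the empty conditioning set:
  P1: blocked at collider F (neither it nor any descendant is in the conditioning set).
  P2: blocked at collider F (neither it nor any descendant is in the conditioning set).
The empty set is therefore the unique smallest valid set.

{}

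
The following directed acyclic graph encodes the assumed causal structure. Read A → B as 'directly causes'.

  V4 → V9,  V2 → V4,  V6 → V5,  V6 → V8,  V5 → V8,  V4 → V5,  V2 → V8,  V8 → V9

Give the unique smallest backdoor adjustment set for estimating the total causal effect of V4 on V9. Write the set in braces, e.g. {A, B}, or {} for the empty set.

Variables eligible for adjustment (non-descendants of V4, excluding V4 and V9): {V2, V6}.
Backdoor paths from V4 to V9:
  P1: V4 <- V2 -> V8 -> V9
The empty set is not sufficient: P1 (V4 <- V2 -> V8 -> V9) has no collider blocking it and no conditioned non-collider, so it is open.
Try {V2}:
  P1: blocked at fork node V2 ∈ conditioning set.
{V2} contains no descendant of V4 and blocks every backdoor path.
No other singleton works — e.g. {V6} leaves P1 open — so {V2} is the unique smallest valid adjustment set.

{V2}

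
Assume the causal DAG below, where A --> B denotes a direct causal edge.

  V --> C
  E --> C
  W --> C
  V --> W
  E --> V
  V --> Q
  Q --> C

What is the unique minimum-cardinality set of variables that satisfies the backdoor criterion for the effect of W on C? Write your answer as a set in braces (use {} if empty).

Variables eligible for adjustment (non-descendants of W, excluding W and C): {E, Q, V}.
Backdoor paths from W to C:
  P1: W <- V <- E -> C
  P2: W <- V -> Q -> C
  P3: W <- V -> C
The empty set is not sufficient: P1 (W <- V <- E -> C) has no collider blocking it and no conditioned non-collider, so it is open.
Try {V}:
  P1: blocked at chain node V ∈ conditioning set.
  P2: blocked at fork node V ∈ conditioning set.
  P3: blocked at fork node V ∈ conditioning set.
{V} contains no descendant of W and blocks every backdoor path.
No other singleton works — e.g. {E} leaves P2 open — so {V} is the unique smallest valid adjustment set.

{V}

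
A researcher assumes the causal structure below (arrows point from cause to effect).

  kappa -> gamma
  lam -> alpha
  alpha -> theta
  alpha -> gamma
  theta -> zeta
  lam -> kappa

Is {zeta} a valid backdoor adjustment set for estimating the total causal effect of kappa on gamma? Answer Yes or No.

No

Backdoor paths from kappa to gamma (paths whose first edge points into kappa):
  P1: kappa <- lam -> alpha -> gamma
Condition 1 (no descendant of kappa in the set): holds — descendants of kappa are {gamma}; none are in {zeta}.
Condition 2 (every backdoor path blocked by {zeta}):
  P1: open — no interior node is in the conditioning set.
{zeta} does not satisfy the backdoor criterion.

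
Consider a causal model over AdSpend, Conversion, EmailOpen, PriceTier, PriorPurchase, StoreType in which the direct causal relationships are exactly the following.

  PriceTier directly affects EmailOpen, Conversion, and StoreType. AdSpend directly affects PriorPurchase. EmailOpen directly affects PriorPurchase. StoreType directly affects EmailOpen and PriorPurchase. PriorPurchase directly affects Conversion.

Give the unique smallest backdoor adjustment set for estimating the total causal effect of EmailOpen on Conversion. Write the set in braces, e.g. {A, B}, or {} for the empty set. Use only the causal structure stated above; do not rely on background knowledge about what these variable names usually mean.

{PriceTier, StoreType}

Variables eligible for adjustment (non-descendants of EmailOpen, excluding EmailOpen and Conversion): {AdSpend, PriceTier, StoreType}.
Backdoor paths from EmailOpen to Conversion:
  P1: EmailOpen <- PriceTier -> StoreType -> PriorPurchase -> Conversion
  P2: EmailOpen <- PriceTier -> Conversion
  P3: EmailOpen <- StoreType <- PriceTier -> Conversion
  P4: EmailOpen <- StoreType -> PriorPurchase -> Conversion
The empty set is not sufficient: P1 (EmailOpen <- PriceTier -> StoreType -> PriorPurchase -> Conversion) has no collider blocking it and no conditioned non-collider, so it is open.
Try {PriceTier, StoreType}:
  P1: blocked at fork node PriceTier ∈ conditioning set.
  P2: blocked at fork node PriceTier ∈ conditioning set.
  P3: blocked at chain node StoreType ∈ conditioning set.
  P4: blocked at fork node StoreType ∈ conditioning set.
{PriceTier, StoreType} contains no descendant of EmailOpen and blocks every backdoor path.
Every element of {PriceTier, StoreType} is needed (dropping PriceTier leaves P2 open; dropping StoreType leaves P4 open), so no proper subset is valid.
Among all size-2 subsets of the eligible variables, only {PriceTier, StoreType} blocks every backdoor path, so it is the unique smallest valid adjustment set.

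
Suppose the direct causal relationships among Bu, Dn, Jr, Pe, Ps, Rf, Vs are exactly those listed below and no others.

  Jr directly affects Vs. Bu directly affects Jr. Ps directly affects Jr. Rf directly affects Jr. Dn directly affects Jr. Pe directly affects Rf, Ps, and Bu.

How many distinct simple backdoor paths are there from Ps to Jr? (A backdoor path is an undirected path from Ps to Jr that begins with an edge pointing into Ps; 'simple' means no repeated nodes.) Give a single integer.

A backdoor path from Ps to Jr is any simple undirected path whose first edge points into Ps (i.e. leaves Ps via a parent).
Parents of Ps: {Pe}.
Enumerating:
  P1: Ps <- Pe -> Bu -> Jr
  P2: Ps <- Pe -> Rf -> Jr
That exhausts the simple backdoor paths. Count: 2.

2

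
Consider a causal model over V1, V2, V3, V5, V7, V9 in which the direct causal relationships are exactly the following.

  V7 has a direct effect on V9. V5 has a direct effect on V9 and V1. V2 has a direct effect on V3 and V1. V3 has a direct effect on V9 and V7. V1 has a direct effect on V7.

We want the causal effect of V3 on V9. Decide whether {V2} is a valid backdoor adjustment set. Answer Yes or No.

Backdoor paths from V3 to V9 (paths whose first edge points into V3):
  P1: V3 <- V2 -> V1 <- V5 -> V9
  P2: V3 <- V2 -> V1 -> V7 -> V9
Condition 1 (no descendant of V3 in the set): holds — descendants of V3 are {V7, V9}; none are in {V2}.
Condition 2 (every backdoor path blocked by {V2}):
  P1: blocked at fork node V2 ∈ conditioning set.
  P2: blocked at fork node V2 ∈ conditioning set.
{V2} satisfies the backdoor criterion.

Yes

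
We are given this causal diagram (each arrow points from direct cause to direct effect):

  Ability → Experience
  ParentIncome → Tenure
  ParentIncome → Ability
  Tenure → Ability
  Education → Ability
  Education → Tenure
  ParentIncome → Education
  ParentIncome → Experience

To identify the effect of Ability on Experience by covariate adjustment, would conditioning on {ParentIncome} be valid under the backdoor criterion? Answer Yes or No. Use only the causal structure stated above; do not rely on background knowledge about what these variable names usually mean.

Yes

Backdoor paths from Ability to Experience (paths whose first edge points into Ability):
  P1: Ability <- ParentIncome -> Experience
  P2: Ability <- Education <- ParentIncome -> Experience
  P3: Ability <- Education -> Tenure <- ParentIncome -> Experience
  P4: Ability <- Tenure <- ParentIncome -> Experience
  P5: Ability <- Tenure <- Education <- ParentIncome -> Experience
Condition 1 (no descendant of Ability in the set): holds — descendants of Ability are {Experience}; none are in {ParentIncome}.
Condition 2 (every backdoor path blocked by {ParentIncome}):
  P1: blocked at fork node ParentIncome ∈ conditioning set.
  P2: blocked at fork node ParentIncome ∈ conditioning set.
  P3: blocked at collider Tenure (neither it nor any descendant is in the conditioning set).
  P4: blocked at fork node ParentIncome ∈ conditioning set.
  P5: blocked at fork node ParentIncome ∈ conditioning set.
{ParentIncome} satisfies the backdoor criterion.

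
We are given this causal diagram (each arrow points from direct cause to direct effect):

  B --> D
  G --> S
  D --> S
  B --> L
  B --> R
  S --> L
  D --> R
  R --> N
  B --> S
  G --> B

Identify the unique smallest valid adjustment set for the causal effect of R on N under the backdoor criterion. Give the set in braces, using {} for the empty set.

{}

Variables eligible for adjustment (non-descendants of R, excluding R and N): {B, D, G, L, S}.
Backdoor paths from R to N:
  (none)
With no backdoor paths the empty set already satisfies the criterion, and it is trivially minimal.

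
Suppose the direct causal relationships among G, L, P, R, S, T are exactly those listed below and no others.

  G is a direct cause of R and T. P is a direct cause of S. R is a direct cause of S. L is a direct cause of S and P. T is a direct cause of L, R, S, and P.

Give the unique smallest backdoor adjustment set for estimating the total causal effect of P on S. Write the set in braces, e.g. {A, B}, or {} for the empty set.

Variables eligible for adjustment (non-descendants of P, excluding P and S): {G, L, R, T}.
Backdoor paths from P to S:
  P1: P <- T <- G -> R -> S
  P2: P <- T -> R -> S
  P3: P <- T -> L -> S
  P4: P <- T -> S
  P5: P <- L <- T <- G -> R -> S
  P6: P <- L <- T -> R -> S
  P7: P <- L <- T -> S
  P8: P <- L -> S
The empty set is not sufficient: P1 (P <- T <- G -> R -> S) has no collider blocking it and no conditioned non-collider, so it is open.
Try {L, T}:
  P1: blocked at chain node T ∈ conditioning set.
  P2: blocked at fork node T ∈ conditioning set.
  P3: blocked at fork node T ∈ conditioning set.
  P4: blocked at fork node T ∈ conditioning set.
  P5: blocked at chain node L ∈ conditioning set.
  P6: blocked at chain node L ∈ conditioning set.
  P7: blocked at chain node L ∈ conditioning set.
  P8: blocked at fork node L ∈ conditioning set.
{L, T} contains no descendant of P and blocks every backdoor path.
Every element of {L, T} is needed (dropping L leaves P8 open; dropping T leaves P1 open), so no proper subset is valid.
Among all size-2 subsets of the eligible variables, only {L, T} blocks every backdoor path, so it is the unique smallest valid adjustment set.

{L, T}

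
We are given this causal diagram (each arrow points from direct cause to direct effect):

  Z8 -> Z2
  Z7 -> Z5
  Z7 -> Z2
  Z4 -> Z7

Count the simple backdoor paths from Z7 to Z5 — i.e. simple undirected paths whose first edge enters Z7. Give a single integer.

A backdoor path from Z7 to Z5 is any simple undirected path whose first edge points into Z7 (i.e. leaves Z7 via a parent).
Parents of Z7: {Z4}.
No simple path from any parent of Z7 reaches Z5 without revisiting Z7, so there are no backdoor paths.

0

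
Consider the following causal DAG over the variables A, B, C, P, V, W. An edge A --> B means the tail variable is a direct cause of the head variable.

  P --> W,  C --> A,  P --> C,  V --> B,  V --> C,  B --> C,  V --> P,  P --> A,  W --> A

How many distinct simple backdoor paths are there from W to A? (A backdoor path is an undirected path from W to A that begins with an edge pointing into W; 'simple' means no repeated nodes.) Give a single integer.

A backdoor path from W to A is any simple undirected path whose first edge points into W (i.e. leaves W via a parent).
Parents of W: {P}.
Enumerating:
  P1: W <- P <- V -> B -> C -> A
  P2: W <- P <- V -> C -> A
  P3: W <- P -> C -> A
  P4: W <- P -> A
That exhausts the simple backdoor paths. Count: 4.

4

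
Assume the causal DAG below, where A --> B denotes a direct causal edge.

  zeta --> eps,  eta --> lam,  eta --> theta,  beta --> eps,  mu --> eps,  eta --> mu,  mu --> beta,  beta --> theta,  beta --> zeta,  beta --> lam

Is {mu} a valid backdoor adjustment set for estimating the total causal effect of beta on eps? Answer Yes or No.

Yes

Backdoor paths from beta to eps (paths whose first edge points into beta):
  P1: beta <- mu -> eps
Condition 1 (no descendant of beta in the set): holds — descendants of beta are {eps, lam, theta, zeta}; none are in {mu}.
Condition 2 (every backdoor path blocked by {mu}):
  P1: blocked at fork node mu ∈ conditioning set.
{mu} satisfies the backdoor criterion.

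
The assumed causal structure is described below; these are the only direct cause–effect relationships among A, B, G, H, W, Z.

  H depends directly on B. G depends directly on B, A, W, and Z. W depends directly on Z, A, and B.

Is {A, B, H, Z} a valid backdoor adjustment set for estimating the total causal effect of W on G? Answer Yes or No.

Backdoor paths from W to G (paths whose first edge points into W):
  P1: W <- Z -> G
  P2: W <- A -> G
  P3: W <- B -> G
Condition 1 (no descendant of W in the set): holds — descendants of W are {G}; none are in {A, B, H, Z}.
Condition 2 (every backdoor path blocked by {A, B, H, Z}):
  P1: blocked at fork node Z ∈ conditioning set.
  P2: blocked at fork node A ∈ conditioning set.
  P3: blocked at fork node B ∈ conditioning set.
{A, B, H, Z} satisfies the backdoor criterion.

Yes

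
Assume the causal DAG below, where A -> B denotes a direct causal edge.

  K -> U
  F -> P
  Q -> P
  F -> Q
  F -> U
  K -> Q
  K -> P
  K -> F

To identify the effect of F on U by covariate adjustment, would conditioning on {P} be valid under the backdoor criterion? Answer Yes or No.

No

Backdoor paths from F to U (paths whose first edge points into F):
  P1: F <- K -> U
Condition 1 (no descendant of F in the set): FAILS — P is a descendant of F.
Condition 2 (every backdoor path blocked by {P}):
  P1: open — no interior node is in the conditioning set.
{P} does not satisfy the backdoor criterion.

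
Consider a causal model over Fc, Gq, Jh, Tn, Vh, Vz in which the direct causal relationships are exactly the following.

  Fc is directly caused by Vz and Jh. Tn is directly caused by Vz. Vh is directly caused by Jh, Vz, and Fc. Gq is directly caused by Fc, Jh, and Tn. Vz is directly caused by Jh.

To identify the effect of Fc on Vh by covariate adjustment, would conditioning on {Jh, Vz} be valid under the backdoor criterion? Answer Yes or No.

Yes

Backdoor paths from Fc to Vh (paths whose first edge points into Fc):
  P1: Fc <- Jh -> Vz -> Vh
  P2: Fc <- Jh -> Vh
  P3: Fc <- Jh -> Gq <- Tn <- Vz -> Vh
  P4: Fc <- Vz <- Jh -> Vh
  P5: Fc <- Vz -> Tn -> Gq <- Jh -> Vh
  P6: Fc <- Vz -> Vh
Condition 1 (no descendant of Fc in the set): holds — descendants of Fc are {Gq, Vh}; none are in {Jh, Vz}.
Condition 2 (every backdoor path blocked by {Jh, Vz}):
  P1: blocked at fork node Jh ∈ conditioning set.
  P2: blocked at fork node Jh ∈ conditioning set.
  P3: blocked at fork node Jh ∈ conditioning set.
  P4: blocked at chain node Vz ∈ conditioning set.
  P5: blocked at fork node Vz ∈ conditioning set.
  P6: blocked at fork node Vz ∈ conditioning set.
{Jh, Vz} satisfies the backdoor criterion.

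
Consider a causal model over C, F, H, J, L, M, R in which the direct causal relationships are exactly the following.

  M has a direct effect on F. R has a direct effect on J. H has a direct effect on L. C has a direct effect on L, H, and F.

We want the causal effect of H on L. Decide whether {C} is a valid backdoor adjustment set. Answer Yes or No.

Yes

Backdoor paths from H to L (paths whose first edge points into H):
  P1: H <- C -> L
Condition 1 (no descendant of H in the set): holds — descendants of H are {L}; none are in {C}.
Condition 2 (every backdoor path blocked by {C}):
  P1: blocked at fork node C ∈ conditioning set.
{C} satisfies the backdoor criterion.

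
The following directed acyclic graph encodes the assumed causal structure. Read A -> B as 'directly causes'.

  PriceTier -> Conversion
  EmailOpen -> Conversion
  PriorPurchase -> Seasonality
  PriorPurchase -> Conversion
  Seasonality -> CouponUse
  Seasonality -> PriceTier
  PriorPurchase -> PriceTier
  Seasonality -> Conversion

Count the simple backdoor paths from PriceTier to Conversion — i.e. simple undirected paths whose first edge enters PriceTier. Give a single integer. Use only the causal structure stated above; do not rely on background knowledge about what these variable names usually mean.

4

A backdoor path from PriceTier to Conversion is any simple undirected path whose first edge points into PriceTier (i.e. leaves PriceTier via a parent).
Parents of PriceTier: {PriorPurchase, Seasonality}.
Enumerating:
  P1: PriceTier <- PriorPurchase -> Seasonality -> Conversion
  P2: PriceTier <- PriorPurchase -> Conversion
  P3: PriceTier <- Seasonality <- PriorPurchase -> Conversion
  P4: PriceTier <- Seasonality -> Conversion
That exhausts the simple backdoor paths. Count: 4.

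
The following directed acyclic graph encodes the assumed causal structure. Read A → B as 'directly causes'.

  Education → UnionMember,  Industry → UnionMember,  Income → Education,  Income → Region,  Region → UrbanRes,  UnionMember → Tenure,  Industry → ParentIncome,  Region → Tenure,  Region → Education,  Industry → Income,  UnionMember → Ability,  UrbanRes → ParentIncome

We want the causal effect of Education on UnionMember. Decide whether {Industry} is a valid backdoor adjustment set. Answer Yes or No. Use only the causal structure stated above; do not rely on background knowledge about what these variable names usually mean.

Yes

Backdoor paths from Education to UnionMember (paths whose first edge points into Education):
  P1: Education <- Income <- Industry -> UnionMember
  P2: Education <- Income <- Industry -> ParentIncome <- UrbanRes <- Region -> Tenure <- UnionMember
  P3: Education <- Income -> Region -> UrbanRes -> ParentIncome <- Industry -> UnionMember
  P4: Education <- Income -> Region -> Tenure <- UnionMember
  P5: Education <- Region <- Income <- Industry -> UnionMember
  P6: Education <- Region -> UrbanRes -> ParentIncome <- Industry -> UnionMember
  P7: Education <- Region -> Tenure <- UnionMember
Condition 1 (no descendant of Education in the set): holds — descendants of Education are {Ability, Tenure, UnionMember}; none are in {Industry}.
Condition 2 (every backdoor path blocked by {Industry}):
  P1: blocked at fork node Industry ∈ conditioning set.
  P2: blocked at fork node Industry ∈ conditioning set.
  P3: blocked at collider ParentIncome (neither it nor any descendant is in the conditioning set).
  P4: blocked at collider Tenure (neither it nor any descendant is in the conditioning set).
  P5: blocked at fork node Industry ∈ conditioning set.
  P6: blocked at collider ParentIncome (neither it nor any descendant is in the conditioning set).
  P7: blocked at collider Tenure (neither it nor any descendant is in the conditioning set).
{Industry} satisfies the backdoor criterion.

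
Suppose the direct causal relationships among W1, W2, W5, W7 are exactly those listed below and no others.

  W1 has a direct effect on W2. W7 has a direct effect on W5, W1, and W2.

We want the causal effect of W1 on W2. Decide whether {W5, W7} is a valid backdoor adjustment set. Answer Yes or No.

Backdoor paths from W1 to W2 (paths whose first edge points into W1):
  P1: W1 <- W7 -> W2
Condition 1 (no descendant of W1 in the set): holds — descendants of W1 are {W2}; none are in {W5, W7}.
Condition 2 (every backdoor path blocked by {W5, W7}):
  P1: blocked at fork node W7 ∈ conditioning set.
{W5, W7} satisfies the backdoor criterion.

Yes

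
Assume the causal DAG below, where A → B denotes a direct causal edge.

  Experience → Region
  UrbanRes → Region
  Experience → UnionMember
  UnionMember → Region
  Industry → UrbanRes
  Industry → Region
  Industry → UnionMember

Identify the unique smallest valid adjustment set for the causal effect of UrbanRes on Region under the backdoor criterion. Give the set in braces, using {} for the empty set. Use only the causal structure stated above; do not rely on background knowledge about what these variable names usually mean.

Variables eligible for adjustment (non-descendants of UrbanRes, excluding UrbanRes and Region): {Experience, Industry, UnionMember}.
Backdoor paths from UrbanRes to Region:
  P1: UrbanRes <- Industry -> UnionMember <- Experience -> Region
  P2: UrbanRes <- Industry -> UnionMember -> Region
  P3: UrbanRes <- Industry -> Region
The empty set is not sufficient: P2 (UrbanRes <- Industry -> UnionMember -> Region) has no collider blocking it and no conditioned non-collider, so it is open.
Try {Industry}:
  P1: blocked at fork node Industry ∈ conditioning set.
  P2: blocked at fork node Industry ∈ conditioning set.
  P3: blocked at fork node Industry ∈ conditioning set.
{Industry} contains no descendant of UrbanRes and blocks every backdoor path.
No other singleton works — e.g. {Experience} leaves P2 open — so {Industry} is the unique smallest valid adjustment set.

{Industry}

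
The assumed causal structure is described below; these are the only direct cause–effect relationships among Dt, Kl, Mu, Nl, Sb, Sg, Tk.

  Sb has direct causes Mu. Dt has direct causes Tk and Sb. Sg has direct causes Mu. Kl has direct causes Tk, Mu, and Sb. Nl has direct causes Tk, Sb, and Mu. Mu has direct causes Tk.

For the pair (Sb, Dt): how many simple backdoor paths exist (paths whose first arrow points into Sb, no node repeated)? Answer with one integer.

A backdoor path from Sb to Dt is any simple undirected path whose first edge points into Sb (i.e. leaves Sb via a parent).
Parents of Sb: {Mu}.
Enumerating:
  P1: Sb <- Mu <- Tk -> Dt
  P2: Sb <- Mu -> Kl <- Tk -> Dt
  P3: Sb <- Mu -> Nl <- Tk -> Dt
That exhausts the simple backdoor paths. Count: 3.

3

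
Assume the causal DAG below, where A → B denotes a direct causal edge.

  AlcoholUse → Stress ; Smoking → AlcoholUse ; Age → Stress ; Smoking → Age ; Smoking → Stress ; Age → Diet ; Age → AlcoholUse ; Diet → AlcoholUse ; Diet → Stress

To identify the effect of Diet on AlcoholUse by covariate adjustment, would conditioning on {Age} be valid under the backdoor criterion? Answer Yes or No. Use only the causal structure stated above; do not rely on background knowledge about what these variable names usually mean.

Yes

Backdoor paths from Diet to AlcoholUse (paths whose first edge points into Diet):
  P1: Diet <- Age <- Smoking -> AlcoholUse
  P2: Diet <- Age <- Smoking -> Stress <- AlcoholUse
  P3: Diet <- Age -> AlcoholUse
  P4: Diet <- Age -> Stress <- Smoking -> AlcoholUse
  P5: Diet <- Age -> Stress <- AlcoholUse
Condition 1 (no descendant of Diet in the set): holds — descendants of Diet are {AlcoholUse, Stress}; none are in {Age}.
Condition 2 (every backdoor path blocked by {Age}):
  P1: blocked at chain node Age ∈ conditioning set.
  P2: blocked at chain node Age ∈ conditioning set.
  P3: blocked at fork node Age ∈ conditioning set.
  P4: blocked at fork node Age ∈ conditioning set.
  P5: blocked at fork node Age ∈ conditioning set.
{Age} satisfies the backdoor criterion.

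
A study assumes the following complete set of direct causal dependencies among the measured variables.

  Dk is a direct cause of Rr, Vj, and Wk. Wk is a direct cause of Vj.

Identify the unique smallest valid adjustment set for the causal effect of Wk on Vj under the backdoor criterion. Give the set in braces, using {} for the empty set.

{Dk}

Variables eligible for adjustment (non-descendants of Wk, excluding Wk and Vj): {Dk, Rr}.
Backdoor paths from Wk to Vj:
  P1: Wk <- Dk -> Vj
The empty set is not sufficient: P1 (Wk <- Dk -> Vj) has no collider blocking it and no conditioned non-collider, so it is open.
Try {Dk}:
  P1: blocked at fork node Dk ∈ conditioning set.
{Dk} contains no descendant of Wk and blocks every backdoor path.
No other singleton works — e.g. {Rr} leaves P1 open — so {Dk} is the unique smallest valid adjustment set.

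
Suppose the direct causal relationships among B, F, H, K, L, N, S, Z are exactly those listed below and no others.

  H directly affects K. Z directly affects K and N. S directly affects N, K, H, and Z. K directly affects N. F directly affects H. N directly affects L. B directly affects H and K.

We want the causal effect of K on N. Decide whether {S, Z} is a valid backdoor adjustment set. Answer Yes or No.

Yes

Backdoor paths from K to N (paths whose first edge points into K):
  P1: K <- S -> Z -> N
  P2: K <- S -> N
  P3: K <- Z <- S -> N
  P4: K <- Z -> N
  P5: K <- B -> H <- S -> Z -> N
  P6: K <- B -> H <- S -> N
  P7: K <- H <- S -> Z -> N
  P8: K <- H <- S -> N
Condition 1 (no descendant of K in the set): holds — descendants of K are {L, N}; none are in {S, Z}.
Condition 2 (every backdoor path blocked by {S, Z}):
  P1: blocked at fork node S ∈ conditioning set.
  P2: blocked at fork node S ∈ conditioning set.
  P3: blocked at chain node Z ∈ conditioning set.
  P4: blocked at fork node Z ∈ conditioning set.
  P5: blocked at collider H (neither it nor any descendant is in the conditioning set).
  P6: blocked at collider H (neither it nor any descendant is in the conditioning set).
  P7: blocked at fork node S ∈ conditioning set.
  P8: blocked at fork node S ∈ conditioning set.
{S, Z} satisfies the backdoor criterion.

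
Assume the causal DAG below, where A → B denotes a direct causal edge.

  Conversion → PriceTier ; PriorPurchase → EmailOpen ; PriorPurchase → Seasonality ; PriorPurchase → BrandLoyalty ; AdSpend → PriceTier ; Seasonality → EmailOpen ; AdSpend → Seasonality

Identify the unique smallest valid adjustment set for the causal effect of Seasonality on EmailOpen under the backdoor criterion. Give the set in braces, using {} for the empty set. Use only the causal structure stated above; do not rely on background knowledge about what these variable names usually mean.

{PriorPurchase}

Variables eligible for adjustment (non-descendants of Seasonality, excluding Seasonality and EmailOpen): {AdSpend, BrandLoyalty, Conversion, PriceTier, PriorPurchase}.
Backdoor paths from Seasonality to EmailOpen:
  P1: Seasonality <- PriorPurchase -> EmailOpen
The empty set is not sufficient: P1 (Seasonality <- PriorPurchase -> EmailOpen) has no collider blocking it and no conditioned non-collider, so it is open.
Try {PriorPurchase}:
  P1: blocked at fork node PriorPurchase ∈ conditioning set.
{PriorPurchase} contains no descendant of Seasonality and blocks every backdoor path.
No other singleton works — e.g. {AdSpend} leaves P1 open — so {PriorPurchase} is the unique smallest valid adjustment set.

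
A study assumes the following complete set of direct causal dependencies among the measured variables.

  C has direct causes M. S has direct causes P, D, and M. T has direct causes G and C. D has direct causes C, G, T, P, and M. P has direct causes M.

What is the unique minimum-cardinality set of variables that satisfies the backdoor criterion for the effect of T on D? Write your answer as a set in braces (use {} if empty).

{C, G}

Variables eligible for adjustment (non-descendants of T, excluding T and D): {C, G, M, P}.
Backdoor paths from T to D:
  P1: T <- C <- M -> P -> D
  P2: T <- C <- M -> P -> S <- D
  P3: T <- C <- M -> D
  P4: T <- C <- M -> S <- P -> D
  P5: T <- C <- M -> S <- D
  P6: T <- C -> D
  P7: T <- G -> D
The empty set is not sufficient: P1 (T <- C <- M -> P -> D) has no collider blocking it and no conditioned non-collider, so it is open.
Try {C, G}:
  P1: blocked at chain node C ∈ conditioning set.
  P2: blocked at chain node C ∈ conditioning set.
  P3: blocked at chain node C ∈ conditioning set.
  P4: blocked at chain node C ∈ conditioning set.
  P5: blocked at chain node C ∈ conditioning set.
  P6: blocked at fork node C ∈ conditioning set.
  P7: blocked at fork node G ∈ conditioning set.
{C, G} contains no descendant of T and blocks every backdoor path.
Every element of {C, G} is needed (dropping C leaves P1 open; dropping G leaves P7 open), so no proper subset is valid.
Among all size-2 subsets of the eligible variables, only {C, G} blocks every backdoor path, so it is the unique smallest valid adjustment set.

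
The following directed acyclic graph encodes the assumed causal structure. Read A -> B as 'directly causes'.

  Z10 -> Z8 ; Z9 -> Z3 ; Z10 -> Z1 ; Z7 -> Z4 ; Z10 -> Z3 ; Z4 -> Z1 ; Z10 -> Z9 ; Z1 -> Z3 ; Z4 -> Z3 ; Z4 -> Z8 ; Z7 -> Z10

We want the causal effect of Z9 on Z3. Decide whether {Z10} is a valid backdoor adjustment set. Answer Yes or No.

Backdoor paths from Z9 to Z3 (paths whose first edge points into Z9):
  P1: Z9 <- Z10 <- Z7 -> Z4 -> Z1 -> Z3
  P2: Z9 <- Z10 <- Z7 -> Z4 -> Z3
  P3: Z9 <- Z10 -> Z1 <- Z4 -> Z3
  P4: Z9 <- Z10 -> Z1 -> Z3
  P5: Z9 <- Z10 -> Z8 <- Z4 -> Z1 -> Z3
  P6: Z9 <- Z10 -> Z8 <- Z4 -> Z3
  P7: Z9 <- Z10 -> Z3
Condition 1 (no descendant of Z9 in the set): holds — descendants of Z9 are {Z3}; none are in {Z10}.
Condition 2 (every backdoor path blocked by {Z10}):
  P1: blocked at chain node Z10 ∈ conditioning set.
  P2: blocked at chain node Z10 ∈ conditioning set.
  P3: blocked at fork node Z10 ∈ conditioning set.
  P4: blocked at fork node Z10 ∈ conditioning set.
  P5: blocked at fork node Z10 ∈ conditioning set.
  P6: blocked at fork node Z10 ∈ conditioning set.
  P7: blocked at fork node Z10 ∈ conditioning set.
{Z10} satisfies the backdoor criterion.

Yes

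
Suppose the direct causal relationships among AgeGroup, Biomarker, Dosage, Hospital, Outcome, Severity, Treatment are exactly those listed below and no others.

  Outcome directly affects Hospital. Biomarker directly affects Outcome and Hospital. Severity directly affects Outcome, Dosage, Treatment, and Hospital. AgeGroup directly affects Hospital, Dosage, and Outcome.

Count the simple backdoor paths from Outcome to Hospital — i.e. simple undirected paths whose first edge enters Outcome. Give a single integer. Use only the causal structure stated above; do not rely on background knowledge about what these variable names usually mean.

5

A backdoor path from Outcome to Hospital is any simple undirected path whose first edge points into Outcome (i.e. leaves Outcome via a parent).
Parents of Outcome: {AgeGroup, Biomarker, Severity}.
Enumerating:
  P1: Outcome <- Severity -> Dosage <- AgeGroup -> Hospital
  P2: Outcome <- Severity -> Hospital
  P3: Outcome <- Biomarker -> Hospital
  P4: Outcome <- AgeGroup -> Dosage <- Severity -> Hospital
  P5: Outcome <- AgeGroup -> Hospital
That exhausts the simple backdoor paths. Count: 5.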